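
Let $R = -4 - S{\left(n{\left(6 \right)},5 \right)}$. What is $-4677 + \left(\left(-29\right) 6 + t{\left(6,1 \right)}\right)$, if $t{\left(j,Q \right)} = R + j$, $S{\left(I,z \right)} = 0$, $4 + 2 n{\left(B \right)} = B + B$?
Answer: $-4849$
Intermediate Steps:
$n{\left(B \right)} = -2 + B$ ($n{\left(B \right)} = -2 + \frac{B + B}{2} = -2 + \frac{2 B}{2} = -2 + B$)
$R = -4$ ($R = -4 - 0 = -4 + 0 = -4$)
$t{\left(j,Q \right)} = -4 + j$
$-4677 + \left(\left(-29\right) 6 + t{\left(6,1 \right)}\right) = -4677 + \left(\left(-29\right) 6 + \left(-4 + 6\right)\right) = -4677 + \left(-174 + 2\right) = -4677 - 172 = -4849$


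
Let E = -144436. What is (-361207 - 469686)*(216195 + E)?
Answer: -59624050787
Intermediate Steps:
(-361207 - 469686)*(216195 + E) = (-361207 - 469686)*(216195 - 144436) = -830893*71759 = -59624050787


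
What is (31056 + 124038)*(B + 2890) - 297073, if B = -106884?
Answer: -16129142509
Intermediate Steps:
(31056 + 124038)*(B + 2890) - 297073 = (31056 + 124038)*(-106884 + 2890) - 297073 = 155094*(-103994) - 297073 = -16128845436 - 297073 = -16129142509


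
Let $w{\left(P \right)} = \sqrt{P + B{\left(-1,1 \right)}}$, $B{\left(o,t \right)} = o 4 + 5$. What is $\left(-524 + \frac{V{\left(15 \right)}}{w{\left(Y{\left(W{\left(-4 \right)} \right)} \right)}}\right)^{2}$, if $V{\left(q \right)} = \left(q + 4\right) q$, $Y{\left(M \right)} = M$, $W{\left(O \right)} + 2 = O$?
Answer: $258331 + 59736 i \sqrt{5} \approx 2.5833 \cdot 10^{5} + 1.3357 \cdot 10^{5} i$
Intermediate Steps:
$B{\left(o,t \right)} = 5 + 4 o$ ($B{\left(o,t \right)} = 4 o + 5 = 5 + 4 o$)
$W{\left(O \right)} = -2 + O$
$w{\left(P \right)} = \sqrt{1 + P}$ ($w{\left(P \right)} = \sqrt{P + \left(5 + 4 \left(-1\right)\right)} = \sqrt{P + \left(5 - 4\right)} = \sqrt{P + 1} = \sqrt{1 + P}$)
$V{\left(q \right)} = q \left(4 + q\right)$ ($V{\left(q \right)} = \left(4 + q\right) q = q \left(4 + q\right)$)
$\left(-524 + \frac{V{\left(15 \right)}}{w{\left(Y{\left(W{\left(-4 \right)} \right)} \right)}}\right)^{2} = \left(-524 + \frac{15 \left(4 + 15\right)}{\sqrt{1 - 6}}\right)^{2} = \left(-524 + \frac{15 \cdot 19}{\sqrt{1 - 6}}\right)^{2} = \left(-524 + \frac{285}{\sqrt{-5}}\right)^{2} = \left(-524 + \frac{285}{i \sqrt{5}}\right)^{2} = \left(-524 + 285 \left(- \frac{i \sqrt{5}}{5}\right)\right)^{2} = \left(-524 - 57 i \sqrt{5}\right)^{2}$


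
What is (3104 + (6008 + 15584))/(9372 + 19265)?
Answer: 3528/4091 ≈ 0.86238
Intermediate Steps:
(3104 + (6008 + 15584))/(9372 + 19265) = (3104 + 21592)/28637 = 24696*(1/28637) = 3528/4091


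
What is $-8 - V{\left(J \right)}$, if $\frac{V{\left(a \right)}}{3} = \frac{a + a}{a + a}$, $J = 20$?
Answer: $-11$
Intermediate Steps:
$V{\left(a \right)} = 3$ ($V{\left(a \right)} = 3 \frac{a + a}{a + a} = 3 \frac{2 a}{2 a} = 3 \cdot 2 a \frac{1}{2 a} = 3 \cdot 1 = 3$)
$-8 - V{\left(J \right)} = -8 - 3 = -11$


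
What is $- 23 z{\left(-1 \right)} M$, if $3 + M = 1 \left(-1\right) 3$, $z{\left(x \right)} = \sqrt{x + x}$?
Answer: $138 i \sqrt{2} \approx 195.16 i$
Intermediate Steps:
$z{\left(x \right)} = \sqrt{2} \sqrt{x}$ ($z{\left(x \right)} = \sqrt{2 x} = \sqrt{2} \sqrt{x}$)
$M = -6$ ($M = -3 + 1 \left(-1\right) 3 = -3 - 3 = -6$)
$- 23 z{\left(-1 \right)} M = - 23 \sqrt{2} \sqrt{-1} \left(-6\right) = - 23 \sqrt{2} i \left(-6\right) = - 23 i \sqrt{2} \left(-6\right) = 138 i \sqrt{2}$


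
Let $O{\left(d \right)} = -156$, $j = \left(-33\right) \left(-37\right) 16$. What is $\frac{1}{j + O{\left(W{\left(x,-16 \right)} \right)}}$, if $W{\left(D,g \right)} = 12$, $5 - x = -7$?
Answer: $\frac{1}{19380} \approx 5.16 \cdot 10^{-5}$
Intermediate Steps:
$x = 12$ ($x = 5 - -7 = 5 + 7 = 12$)
$j = 19536$ ($j = 1221 \cdot 16 = 19536$)
$\frac{1}{j + O{\left(W{\left(x,-16 \right)} \right)}} = \frac{1}{19536 - 156} = \frac{1}{19380}$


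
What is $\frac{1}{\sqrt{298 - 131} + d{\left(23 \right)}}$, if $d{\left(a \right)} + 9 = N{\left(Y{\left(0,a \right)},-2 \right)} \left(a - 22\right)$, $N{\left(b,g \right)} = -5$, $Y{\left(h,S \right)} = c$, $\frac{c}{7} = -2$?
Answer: $- \frac{14}{29} - \frac{\sqrt{167}}{29} \approx -0.92837$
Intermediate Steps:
$c = -14$ ($c = 7 \left(-2\right) = -14$)
$Y{\left(h,S \right)} = -14$
$d{\left(a \right)} = 101 - 5 a$ ($d{\left(a \right)} = -9 - 5 \left(a - 22\right) = -9 - 5 \left(-22 + a\right) = -9 - \left(-110 + 5 a\right) = 101 - 5 a$)
$\frac{1}{\sqrt{298 - 131} + d{\left(23 \right)}} = \frac{1}{\sqrt{298 - 131} + \left(101 - 115\right)} = \frac{1}{\sqrt{167} + \left(101 - 115\right)} = \frac{1}{\sqrt{167} - 14} = \frac{1}{-14 + \sqrt{167}}$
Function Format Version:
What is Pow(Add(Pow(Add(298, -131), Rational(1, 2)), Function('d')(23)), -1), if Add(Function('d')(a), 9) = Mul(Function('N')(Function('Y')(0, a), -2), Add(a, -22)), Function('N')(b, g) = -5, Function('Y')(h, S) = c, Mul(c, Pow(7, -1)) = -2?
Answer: Add(Rational(-14, 29), Mul(Rational(-1, 29), Pow(167, Rational(1, 2)))) ≈ -0.92837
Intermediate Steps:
c = -14 (c = Mul(7, -2) = -14)
Function('Y')(h, S) = -14
Function('d')(a) = Add(101, Mul(-5, a)) (Function('d')(a) = Add(-9, Mul(-5, Add(a, -22))) = Add(-9, Mul(-5, Add(-22, a))) = Add(-9, Add(110, Mul(-5, a))) = Add(101, Mul(-5, a)))
Pow(Add(Pow(Add(298, -131), Rational(1, 2)), Function('d')(23)), -1) = Pow(Add(Pow(Add(298, -131), Rational(1, 2)), Add(101, Mul(-5, 23))), -1) = Pow(Add(Pow(167, Rational(1, 2)), Add(101, -115)), -1) = Pow(Add(Pow(167, Rational(1, 2)), -14), -1) = Pow(Add(-14, Pow(167, Rational(1, 2))), -1)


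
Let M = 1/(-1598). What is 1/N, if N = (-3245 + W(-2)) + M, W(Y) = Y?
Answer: -1598/5188707 ≈ -0.00030798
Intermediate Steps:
M = -1/1598 ≈ -0.00062578
N = -5188707/1598 (N = (-3245 - 2) - 1/1598 = -3247 - 1/1598 = -5188707/1598 ≈ -3247.0)
1/N = 1/(-5188707/1598) = -1598/5188707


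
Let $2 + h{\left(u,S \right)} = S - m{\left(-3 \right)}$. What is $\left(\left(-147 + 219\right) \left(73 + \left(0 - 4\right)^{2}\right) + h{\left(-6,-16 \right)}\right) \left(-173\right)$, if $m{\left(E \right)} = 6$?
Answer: $-1104432$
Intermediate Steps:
$h{\left(u,S \right)} = -8 + S$ ($h{\left(u,S \right)} = -2 + \left(S - 6\right) = -2 + \left(-6 + S\right) = -8 + S$)
$\left(\left(-147 + 219\right) \left(73 + \left(0 - 4\right)^{2}\right) + h{\left(-6,-16 \right)}\right) \left(-173\right) = \left(\left(-147 + 219\right) \left(73 + \left(0 - 4\right)^{2}\right) - 24\right) \left(-173\right) = \left(72 \left(73 + \left(-4\right)^{2}\right) - 24\right) \left(-173\right) = \left(72 \left(73 + 16\right) - 24\right) \left(-173\right) = \left(72 \cdot 89 - 24\right) \left(-173\right) = \left(6408 - 24\right) \left(-173\right) = 6384 \left(-173\right) = -1104432$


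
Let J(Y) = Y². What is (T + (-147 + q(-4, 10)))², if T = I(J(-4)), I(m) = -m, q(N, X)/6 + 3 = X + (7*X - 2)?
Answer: 82369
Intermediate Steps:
q(N, X) = -30 + 48*X (q(N, X) = -18 + 6*(X + (7*X - 2)) = -18 + 6*(X + (-2 + 7*X)) = -18 + 6*(-2 + 8*X) = -18 + (-12 + 48*X) = -30 + 48*X)
T = -16 (T = -1*(-4)² = -1*16 = -16)
(T + (-147 + q(-4, 10)))² = (-16 + (-147 + (-30 + 48*10)))² = (-16 + (-147 + (-30 + 480)))² = (-16 + (-147 + 450))² = (-16 + 303)² = 287² = 82369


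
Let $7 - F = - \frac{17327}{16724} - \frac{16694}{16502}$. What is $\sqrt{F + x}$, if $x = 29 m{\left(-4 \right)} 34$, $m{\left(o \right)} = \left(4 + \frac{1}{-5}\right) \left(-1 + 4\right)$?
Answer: $\frac{3 \sqrt{108657260774409715}}{9323630} \approx 106.06$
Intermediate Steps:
$F = \frac{33742929}{3729452}$ ($F = 7 - \left(- \frac{17327}{16724} - \frac{16694}{16502}\right) = 7 - \left(\left(-17327\right) \frac{1}{16724} - \frac{8347}{8251}\right) = 7 - \left(- \frac{17327}{16724} - \frac{8347}{8251}\right) = 7 - - \frac{7636765}{3729452} = 7 + \frac{7636765}{3729452} = \frac{33742929}{3729452} \approx 9.0477$)
$m{\left(o \right)} = \frac{57}{5}$ ($m{\left(o \right)} = \left(4 - \frac{1}{5}\right) 3 = \frac{19}{5} \cdot 3 = \frac{57}{5}$)
$x = \frac{56202}{5}$ ($x = 29 \cdot \frac{57}{5} \cdot 34 = \frac{1653}{5} \cdot 34 = \frac{56202}{5} \approx 11240.0$)
$\sqrt{F + x} = \sqrt{\frac{33742929}{3729452} + \frac{56202}{5}} = \sqrt{\frac{209771375949}{18647260}} = \frac{3 \sqrt{108657260774409715}}{9323630}$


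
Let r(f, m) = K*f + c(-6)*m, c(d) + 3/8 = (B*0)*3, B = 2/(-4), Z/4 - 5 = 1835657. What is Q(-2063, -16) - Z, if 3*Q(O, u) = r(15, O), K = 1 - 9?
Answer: -58739441/8 ≈ -7.3424e+6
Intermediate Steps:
Z = 7342648 (Z = 20 + 4*1835657 = 20 + 7342628 = 7342648)
B = -1/2 (B = 2*(-1/4) = -1/2 ≈ -0.50000)
c(d) = -3/8 (c(d) = -3/8 - 1/2*0*3 = -3/8 + 0*3 = -3/8 + 0 = -3/8)
K = -8
r(f, m) = -8*f - 3*m/8
Q(O, u) = -40 - O/8 (Q(O, u) = (-8*15 - 3*O/8)/3 = (-120 - 3*O/8)/3 = -40 - O/8)
Q(-2063, -16) - Z = (-40 - 1/8*(-2063)) - 1*7342648 = (-40 + 2063/8) - 7342648 = 1743/8 - 7342648 = -58739441/8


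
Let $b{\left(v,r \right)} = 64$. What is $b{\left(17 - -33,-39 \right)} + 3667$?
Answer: $3731$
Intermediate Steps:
$b{\left(17 - -33,-39 \right)} + 3667 = 64 + 3667 = 3731$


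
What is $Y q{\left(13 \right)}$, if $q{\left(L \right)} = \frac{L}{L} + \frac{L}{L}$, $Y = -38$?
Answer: $-76$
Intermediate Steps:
$q{\left(L \right)} = 2$ ($q{\left(L \right)} = 1 + 1 = 2$)
$Y q{\left(13 \right)} = \left(-38\right) 2 = -76$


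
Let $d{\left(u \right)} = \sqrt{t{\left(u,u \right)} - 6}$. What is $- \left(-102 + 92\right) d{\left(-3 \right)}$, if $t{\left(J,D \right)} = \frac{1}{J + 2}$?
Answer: $10 i \sqrt{7} \approx 26.458 i$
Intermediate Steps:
$t{\left(J,D \right)} = \frac{1}{2 + J}$
$d{\left(u \right)} = \sqrt{-6 + \frac{1}{2 + u}}$ ($d{\left(u \right)} = \sqrt{\frac{1}{2 + u} - 6} = \sqrt{-6 + \frac{1}{2 + u}}$)
$- \left(-102 + 92\right) d{\left(-3 \right)} = - \left(-102 + 92\right) \sqrt{\frac{-11 - -18}{2 - 3}} = - \left(-10\right) \sqrt{\frac{-11 + 18}{-1}} = - \left(-10\right) \sqrt{\left(-1\right) 7} = - \left(-10\right) \sqrt{-7} = - \left(-10\right) i \sqrt{7} = 10 i \sqrt{7}$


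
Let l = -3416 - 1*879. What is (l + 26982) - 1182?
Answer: 21505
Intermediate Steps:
l = -4295 (l = -3416 - 879 = -4295)
(l + 26982) - 1182 = (-4295 + 26982) - 1182 = 22687 - 1182 = 21505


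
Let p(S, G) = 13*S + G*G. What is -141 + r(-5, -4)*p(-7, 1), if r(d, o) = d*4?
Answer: 1659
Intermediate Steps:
p(S, G) = G² + 13*S (p(S, G) = 13*S + G² = G² + 13*S)
r(d, o) = 4*d
-141 + r(-5, -4)*p(-7, 1) = -141 + (4*(-5))*(1² + 13*(-7)) = -141 - 20*(1 - 91) = -141 - 20*(-90) = -141 + 1800 = 1659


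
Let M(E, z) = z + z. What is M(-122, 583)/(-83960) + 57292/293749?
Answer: 2233862493/12331583020 ≈ 0.18115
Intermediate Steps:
M(E, z) = 2*z
M(-122, 583)/(-83960) + 57292/293749 = (2*583)/(-83960) + 57292/293749 = 1166*(-1/83960) + 57292*(1/293749) = -583/41980 + 57292/293749 = 2233862493/12331583020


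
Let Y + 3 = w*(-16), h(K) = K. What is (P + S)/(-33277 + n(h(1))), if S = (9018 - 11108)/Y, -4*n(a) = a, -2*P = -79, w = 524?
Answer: -1333506/1116385183 ≈ -0.0011945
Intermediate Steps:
P = 79/2 (P = -½*(-79) = 79/2 ≈ 39.500)
Y = -8387 (Y = -3 + 524*(-16) = -3 - 8384 = -8387)
n(a) = -a/4
S = 2090/8387 (S = (9018 - 11108)/(-8387) = -2090*(-1/8387) = 2090/8387 ≈ 0.24920)
(P + S)/(-33277 + n(h(1))) = (79/2 + 2090/8387)/(-33277 - ¼*1) = 666753/(16774*(-33277 - ¼)) = 666753/(16774*(-133109/4)) = (666753/16774)*(-4/133109) = -1333506/1116385183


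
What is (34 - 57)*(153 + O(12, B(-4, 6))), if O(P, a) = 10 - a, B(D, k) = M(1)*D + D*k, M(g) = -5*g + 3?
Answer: -4117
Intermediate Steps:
M(g) = 3 - 5*g
B(D, k) = -2*D + D*k (B(D, k) = (3 - 5*1)*D + D*k = (3 - 5)*D + D*k = -2*D + D*k)
(34 - 57)*(153 + O(12, B(-4, 6))) = (34 - 57)*(153 + (10 - (-4)*(-2 + 6))) = -23*(153 + (10 - (-4)*4)) = -23*(153 + (10 - 1*(-16))) = -23*(153 + (10 + 16)) = -23*(153 + 26) = -23*179 = -4117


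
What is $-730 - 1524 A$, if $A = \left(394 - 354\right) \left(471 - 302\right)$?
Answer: $-10302970$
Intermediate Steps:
$A = 6760$ ($A = 40 \cdot 169 = 6760$)
$-730 - 1524 A = -730 - 10302240 = -10302970$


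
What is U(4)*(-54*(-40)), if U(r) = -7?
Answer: -15120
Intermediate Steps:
U(4)*(-54*(-40)) = -(-378)*(-40) = -7*2160 = -15120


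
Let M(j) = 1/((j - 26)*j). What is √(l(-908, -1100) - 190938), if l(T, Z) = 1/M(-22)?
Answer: 3*I*√21098 ≈ 435.75*I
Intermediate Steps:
M(j) = 1/(j*(-26 + j)) (M(j) = 1/((-26 + j)*j) = 1/(j*(-26 + j)))
l(T, Z) = 1056 (l(T, Z) = 1/(1/((-22)*(-26 - 22))) = 1/(-1/22/(-48)) = 1/(-1/22*(-1/48)) = 1/(1/1056) = 1056)
√(l(-908, -1100) - 190938) = √(1056 - 190938) = √(-189882) = 3*I*√21098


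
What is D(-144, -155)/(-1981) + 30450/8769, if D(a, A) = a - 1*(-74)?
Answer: 2901680/827209 ≈ 3.5078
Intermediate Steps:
D(a, A) = 74 + a (D(a, A) = a + 74 = 74 + a)
D(-144, -155)/(-1981) + 30450/8769 = (74 - 144)/(-1981) + 30450/8769 = -70*(-1/1981) + 30450*(1/8769) = 10/283 + 10150/2923 = 2901680/827209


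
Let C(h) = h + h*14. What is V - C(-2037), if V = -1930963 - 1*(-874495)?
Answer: -1025913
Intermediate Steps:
C(h) = 15*h (C(h) = h + 14*h = 15*h)
V = -1056468 (V = -1930963 + 874495 = -1056468)
V - C(-2037) = -1056468 - 15*(-2037) = -1056468 - 1*(-30555) = -1056468 + 30555 = -1025913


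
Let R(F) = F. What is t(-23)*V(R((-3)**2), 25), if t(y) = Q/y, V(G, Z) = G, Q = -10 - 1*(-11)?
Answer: -9/23 ≈ -0.39130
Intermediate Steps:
Q = 1 (Q = -10 + 11 = 1)
t(y) = 1/y
t(-23)*V(R((-3)**2), 25) = (-3)**2/(-23) = -1/23*9 = -9/23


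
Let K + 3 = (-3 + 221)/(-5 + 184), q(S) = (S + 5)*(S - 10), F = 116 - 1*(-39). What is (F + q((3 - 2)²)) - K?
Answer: 18398/179 ≈ 102.78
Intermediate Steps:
F = 155 (F = 116 + 39 = 155)
q(S) = (-10 + S)*(5 + S) (q(S) = (5 + S)*(-10 + S) = (-10 + S)*(5 + S))
K = -319/179 (K = -3 + (-3 + 221)/(-5 + 184) = -3 + 218/179 = -319/179 ≈ -1.7821)
(F + q((3 - 2)²)) - K = (155 + (-50 + ((3 - 2)²)² - 5*(3 - 2)²)) - 1*(-319/179) = (155 + (-50 + (1²)² - 5*1²)) + 319/179 = (155 + (-50 + 1² - 5*1)) + 319/179 = (155 + (-50 + 1 - 5)) + 319/179 = (155 - 54) + 319/179 = 101 + 319/179 = 18398/179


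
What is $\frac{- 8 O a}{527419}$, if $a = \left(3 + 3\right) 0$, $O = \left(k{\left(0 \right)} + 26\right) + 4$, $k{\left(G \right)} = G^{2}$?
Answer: $0$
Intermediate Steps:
$O = 30$ ($O = \left(0^{2} + 26\right) + 4 = \left(0 + 26\right) + 4 = 26 + 4 = 30$)
$a = 0$ ($a = 6 \cdot 0 = 0$)
$\frac{- 8 O a}{527419} = \frac{\left(-8\right) 30 \cdot 0}{527419} = \left(-240\right) 0 \cdot \frac{1}{527419} = 0 \cdot \frac{1}{527419} = 0$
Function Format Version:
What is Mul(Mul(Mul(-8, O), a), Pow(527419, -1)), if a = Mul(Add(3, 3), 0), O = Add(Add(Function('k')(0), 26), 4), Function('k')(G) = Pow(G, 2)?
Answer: 0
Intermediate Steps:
O = 30 (O = Add(Add(Pow(0, 2), 26), 4) = Add(Add(0, 26), 4) = Add(26, 4) = 30)
a = 0 (a = Mul(6, 0) = 0)
Mul(Mul(Mul(-8, O), a), Pow(527419, -1)) = Mul(Mul(Mul(-8, 30), 0), Pow(527419, -1)) = Mul(Mul(-240, 0), Rational(1, 527419)) = Mul(0, Rational(1, 527419)) = 0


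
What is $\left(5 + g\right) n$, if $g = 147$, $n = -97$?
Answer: $-14744$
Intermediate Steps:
$\left(5 + g\right) n = \left(5 + 147\right) \left(-97\right) = 152 \left(-97\right) = -14744$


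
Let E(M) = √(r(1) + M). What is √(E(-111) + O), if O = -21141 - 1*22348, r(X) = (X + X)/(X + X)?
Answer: √(-43489 + I*√110) ≈ 0.025 + 208.54*I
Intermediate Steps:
r(X) = 1 (r(X) = (2*X)/((2*X)) = (2*X)*(1/(2*X)) = 1)
E(M) = √(1 + M)
O = -43489 (O = -21141 - 22348 = -43489)
√(E(-111) + O) = √(√(1 - 111) - 43489) = √(√(-110) - 43489) = √(I*√110 - 43489) = √(-43489 + I*√110)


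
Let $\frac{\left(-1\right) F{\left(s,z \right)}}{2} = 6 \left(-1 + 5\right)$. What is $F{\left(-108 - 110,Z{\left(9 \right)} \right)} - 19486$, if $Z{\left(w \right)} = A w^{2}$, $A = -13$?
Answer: $-19534$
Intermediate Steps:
$Z{\left(w \right)} = - 13 w^{2}$
$F{\left(s,z \right)} = -48$ ($F{\left(s,z \right)} = - 2 \cdot 6 \left(-1 + 5\right) = - 2 \cdot 6 \cdot 4 = \left(-2\right) 24 = -48$)
$F{\left(-108 - 110,Z{\left(9 \right)} \right)} - 19486 = -48 - 19486 = -19534$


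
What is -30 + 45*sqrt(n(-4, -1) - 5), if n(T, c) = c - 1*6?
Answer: -30 + 90*I*sqrt(3) ≈ -30.0 + 155.88*I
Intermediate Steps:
n(T, c) = -6 + c (n(T, c) = c - 6 = -6 + c)
-30 + 45*sqrt(n(-4, -1) - 5) = -30 + 45*sqrt((-6 - 1) - 5) = -30 + 45*sqrt(-7 - 5) = -30 + 45*sqrt(-12) = -30 + 45*(2*I*sqrt(3)) = -30 + 90*I*sqrt(3)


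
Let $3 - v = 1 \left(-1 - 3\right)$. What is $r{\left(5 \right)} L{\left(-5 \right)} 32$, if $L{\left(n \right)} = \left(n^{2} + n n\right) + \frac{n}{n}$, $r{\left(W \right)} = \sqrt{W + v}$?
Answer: $3264 \sqrt{3} \approx 5653.4$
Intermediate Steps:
$v = 7$ ($v = 3 - 1 \left(-1 - 3\right) = 3 - 1 \left(-4\right) = 3 - -4 = 3 + 4 = 7$)
$r{\left(W \right)} = \sqrt{7 + W}$ ($r{\left(W \right)} = \sqrt{W + 7} = \sqrt{7 + W}$)
$L{\left(n \right)} = 1 + 2 n^{2}$ ($L{\left(n \right)} = \left(n^{2} + n^{2}\right) + 1 = 2 n^{2} + 1 = 1 + 2 n^{2}$)
$r{\left(5 \right)} L{\left(-5 \right)} 32 = \sqrt{7 + 5} \left(1 + 2 \left(-5\right)^{2}\right) 32 = \sqrt{12} \left(1 + 2 \cdot 25\right) 32 = 2 \sqrt{3} \left(1 + 50\right) 32 = 2 \sqrt{3} \cdot 51 \cdot 32 = 102 \sqrt{3} \cdot 32 = 3264 \sqrt{3}$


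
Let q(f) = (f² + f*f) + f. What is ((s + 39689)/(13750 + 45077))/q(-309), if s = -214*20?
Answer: 11803/3738514677 ≈ 3.1571e-6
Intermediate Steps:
s = -4280
q(f) = f + 2*f² (q(f) = (f² + f²) + f = 2*f² + f = f + 2*f²)
((s + 39689)/(13750 + 45077))/q(-309) = ((-4280 + 39689)/(13750 + 45077))/((-309*(1 + 2*(-309)))) = (35409/58827)/((-309*(1 - 618))) = (35409*(1/58827))/((-309*(-617))) = (11803/19609)/190653 = (11803/19609)*(1/190653) = 11803/3738514677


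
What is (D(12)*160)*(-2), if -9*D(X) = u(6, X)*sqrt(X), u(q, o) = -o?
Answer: -2560*sqrt(3)/3 ≈ -1478.0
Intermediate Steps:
D(X) = X**(3/2)/9 (D(X) = -(-X)*sqrt(X)/9 = -(-1)*X**(3/2)/9 = X**(3/2)/9)
(D(12)*160)*(-2) = ((12**(3/2)/9)*160)*(-2) = (((24*sqrt(3))/9)*160)*(-2) = ((8*sqrt(3)/3)*160)*(-2) = (1280*sqrt(3)/3)*(-2) = -2560*sqrt(3)/3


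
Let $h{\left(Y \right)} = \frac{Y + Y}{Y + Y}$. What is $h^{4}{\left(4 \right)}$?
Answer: $1$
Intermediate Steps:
$h{\left(Y \right)} = 1$ ($h{\left(Y \right)} = \frac{2 Y}{2 Y} = 2 Y \frac{1}{2 Y} = 1$)
$h^{4}{\left(4 \right)} = 1^{4} = 1$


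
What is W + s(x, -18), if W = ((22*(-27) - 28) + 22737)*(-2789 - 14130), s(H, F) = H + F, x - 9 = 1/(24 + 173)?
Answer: -73710247717/197 ≈ -3.7416e+8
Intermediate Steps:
x = 1774/197 (x = 9 + 1/(24 + 173) = 9 + 1/197 = 1774/197 ≈ 9.0051)
s(H, F) = F + H
W = -374163685 (W = ((-594 - 28) + 22737)*(-16919) = (-622 + 22737)*(-16919) = 22115*(-16919) = -374163685)
W + s(x, -18) = -374163685 + (-18 + 1774/197) = -374163685 - 1772/197 = -73710247717/197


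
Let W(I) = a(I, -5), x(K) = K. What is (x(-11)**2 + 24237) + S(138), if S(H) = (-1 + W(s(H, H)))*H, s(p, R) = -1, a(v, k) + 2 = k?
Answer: 23254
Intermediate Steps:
a(v, k) = -2 + k
W(I) = -7 (W(I) = -2 - 5 = -7)
S(H) = -8*H (S(H) = (-1 - 7)*H = -8*H)
(x(-11)**2 + 24237) + S(138) = ((-11)**2 + 24237) - 8*138 = (121 + 24237) - 1104 = 24358 - 1104 = 23254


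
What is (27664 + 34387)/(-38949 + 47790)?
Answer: 62051/8841 ≈ 7.0185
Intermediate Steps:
(27664 + 34387)/(-38949 + 47790) = 62051/8841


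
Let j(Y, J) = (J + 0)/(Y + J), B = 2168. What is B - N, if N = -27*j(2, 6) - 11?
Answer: 8797/4 ≈ 2199.3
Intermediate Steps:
j(Y, J) = J/(J + Y)
N = -125/4 (N = -162/(6 + 2) - 11 = -162/8 - 11 = -27*3/4 - 11 = -81/4 - 11 = -125/4 ≈ -31.250)
B - N = 2168 - 1*(-125/4) = 2168 + 125/4 = 8797/4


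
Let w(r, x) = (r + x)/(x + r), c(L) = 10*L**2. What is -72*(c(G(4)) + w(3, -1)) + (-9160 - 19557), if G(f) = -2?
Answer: -31669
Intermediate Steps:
w(r, x) = 1 (w(r, x) = (r + x)/(r + x) = 1)
-72*(c(G(4)) + w(3, -1)) + (-9160 - 19557) = -72*(10*(-2)**2 + 1) + (-9160 - 19557) = -72*(10*4 + 1) - 28717 = -72*(40 + 1) - 28717 = -72*41 - 28717 = -2952 - 28717 = -31669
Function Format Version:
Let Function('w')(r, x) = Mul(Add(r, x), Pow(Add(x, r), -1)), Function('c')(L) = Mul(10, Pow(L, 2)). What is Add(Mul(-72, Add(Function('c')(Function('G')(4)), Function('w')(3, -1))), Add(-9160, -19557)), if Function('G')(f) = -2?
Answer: -31669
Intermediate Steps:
Function('w')(r, x) = 1 (Function('w')(r, x) = Mul(Add(r, x), Pow(Add(r, x), -1)) = 1)
Add(Mul(-72, Add(Function('c')(Function('G')(4)), Function('w')(3, -1))), Add(-9160, -19557)) = Add(Mul(-72, Add(Mul(10, Pow(-2, 2)), 1)), Add(-9160, -19557)) = Add(Mul(-72, Add(Mul(10, 4), 1)), -28717) = Add(Mul(-72, Add(40, 1)), -28717) = Add(Mul(-72, 41), -28717) = Add(-2952, -28717) = -31669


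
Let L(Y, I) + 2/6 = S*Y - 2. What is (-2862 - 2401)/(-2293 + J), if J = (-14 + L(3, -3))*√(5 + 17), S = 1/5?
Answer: 2715313275/1181790713 - 18631020*√22/1181790713 ≈ 2.2237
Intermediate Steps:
S = ⅕ ≈ 0.20000
L(Y, I) = -7/3 + Y/5 (L(Y, I) = -⅓ + (Y/5 - 2) = -⅓ + (-2 + Y/5) = -7/3 + Y/5)
J = -236*√22/15 (J = (-14 + (-7/3 + (⅕)*3))*√(5 + 17) = (-14 + (-7/3 + ⅗))*√22 = (-14 - 26/15)*√22 = -236*√22/15 ≈ -73.796)
(-2862 - 2401)/(-2293 + J) = (-2862 - 2401)/(-2293 - 236*√22/15) = -5263/(-2293 - 236*√22/15)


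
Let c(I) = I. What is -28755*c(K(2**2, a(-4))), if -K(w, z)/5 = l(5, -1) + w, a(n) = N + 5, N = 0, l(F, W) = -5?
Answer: -143775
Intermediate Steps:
a(n) = 5 (a(n) = 0 + 5 = 5)
K(w, z) = 25 - 5*w (K(w, z) = -5*(-5 + w) = 25 - 5*w)
-28755*c(K(2**2, a(-4))) = -28755*(25 - 5*2**2) = -28755*(25 - 5*4) = -28755*(25 - 20) = -28755*5 = -143775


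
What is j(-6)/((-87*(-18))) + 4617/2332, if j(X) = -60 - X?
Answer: 131561/67628 ≈ 1.9454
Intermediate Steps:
j(-6)/((-87*(-18))) + 4617/2332 = (-60 - 1*(-6))/((-87*(-18))) + 4617/2332 = (-60 + 6)/1566 + 4617*(1/2332) = -54*1/1566 + 4617/2332 = -1/29 + 4617/2332 = 131561/67628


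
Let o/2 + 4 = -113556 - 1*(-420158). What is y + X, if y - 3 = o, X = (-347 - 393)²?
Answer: 1160799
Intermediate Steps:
o = 613196 (o = -8 + 2*(-113556 - 1*(-420158)) = -8 + 2*(-113556 + 420158) = -8 + 2*306602 = -8 + 613204 = 613196)
X = 547600 (X = (-740)² = 547600)
y = 613199 (y = 3 + 613196 = 613199)
y + X = 613199 + 547600 = 1160799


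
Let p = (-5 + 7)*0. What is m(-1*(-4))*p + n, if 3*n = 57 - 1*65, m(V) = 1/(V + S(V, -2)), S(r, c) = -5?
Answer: -8/3 ≈ -2.6667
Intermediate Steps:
m(V) = 1/(-5 + V) (m(V) = 1/(V - 5) = 1/(-5 + V))
n = -8/3 (n = (57 - 1*65)/3 = (57 - 65)/3 = (⅓)*(-8) = -8/3 ≈ -2.6667)
p = 0 (p = 2*0 = 0)
m(-1*(-4))*p + n = 0/(-5 - 1*(-4)) - 8/3 = 0/(-5 + 4) - 8/3 = 0/(-1) - 8/3 = -1*0 - 8/3 = 0 - 8/3 = -8/3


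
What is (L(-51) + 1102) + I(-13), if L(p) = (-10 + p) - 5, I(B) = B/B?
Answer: 1037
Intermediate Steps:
I(B) = 1
L(p) = -15 + p
(L(-51) + 1102) + I(-13) = ((-15 - 51) + 1102) + 1 = (-66 + 1102) + 1 = 1036 + 1 = 1037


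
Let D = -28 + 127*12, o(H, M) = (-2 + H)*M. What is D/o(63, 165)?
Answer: 136/915 ≈ 0.14863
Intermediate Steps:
o(H, M) = M*(-2 + H)
D = 1496 (D = -28 + 1524 = 1496)
D/o(63, 165) = 1496/((165*(-2 + 63))) = 1496/((165*61)) = 1496/10065 = 1496*(1/10065) = 136/915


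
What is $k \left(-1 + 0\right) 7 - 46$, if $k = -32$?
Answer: $178$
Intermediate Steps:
$k \left(-1 + 0\right) 7 - 46 = - 32 \left(-1 + 0\right) 7 - 46 = - 32 \left(\left(-1\right) 7\right) - 46 = \left(-32\right) \left(-7\right) - 46 = 224 - 46 = 178$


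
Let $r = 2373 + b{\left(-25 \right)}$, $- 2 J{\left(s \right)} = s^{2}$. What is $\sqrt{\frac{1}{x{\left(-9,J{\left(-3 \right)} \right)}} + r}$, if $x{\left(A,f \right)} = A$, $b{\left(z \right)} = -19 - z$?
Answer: $\frac{\sqrt{21410}}{3} \approx 48.774$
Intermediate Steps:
$J{\left(s \right)} = - \frac{s^{2}}{2}$
$r = 2379$ ($r = 2373 - -6 = 2373 + \left(-19 + 25\right) = 2373 + 6 = 2379$)
$\sqrt{\frac{1}{x{\left(-9,J{\left(-3 \right)} \right)}} + r} = \sqrt{\frac{1}{-9} + 2379} = \sqrt{- \frac{1}{9} + 2379} = \sqrt{\frac{21410}{9}} = \frac{\sqrt{21410}}{3}$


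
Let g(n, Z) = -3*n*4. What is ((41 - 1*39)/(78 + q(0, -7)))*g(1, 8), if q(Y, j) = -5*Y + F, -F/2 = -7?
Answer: -6/23 ≈ -0.26087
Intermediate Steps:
F = 14 (F = -2*(-7) = 14)
q(Y, j) = 14 - 5*Y (q(Y, j) = -5*Y + 14 = 14 - 5*Y)
g(n, Z) = -12*n
((41 - 1*39)/(78 + q(0, -7)))*g(1, 8) = ((41 - 1*39)/(78 + (14 - 5*0)))*(-12*1) = ((41 - 39)/(78 + (14 + 0)))*(-12) = (2/(78 + 14))*(-12) = (2/92)*(-12) = ((1/92)*2)*(-12) = (1/46)*(-12) = -6/23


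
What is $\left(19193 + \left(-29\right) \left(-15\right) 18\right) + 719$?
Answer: $27742$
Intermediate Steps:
$\left(19193 + \left(-29\right) \left(-15\right) 18\right) + 719 = \left(19193 + 435 \cdot 18\right) + 719 = \left(19193 + 7830\right) + 719 = 27023 + 719 = 27742$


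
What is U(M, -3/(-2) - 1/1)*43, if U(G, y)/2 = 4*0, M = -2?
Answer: 0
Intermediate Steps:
U(G, y) = 0 (U(G, y) = 2*(4*0) = 2*0 = 0)
U(M, -3/(-2) - 1/1)*43 = 0*43 = 0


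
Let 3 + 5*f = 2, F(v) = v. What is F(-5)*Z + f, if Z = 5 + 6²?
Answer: -1026/5 ≈ -205.20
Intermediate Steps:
Z = 41 (Z = 5 + 36 = 41)
f = -⅕ (f = -⅗ + (⅕)*2 = -⅗ + ⅖ = -⅕ ≈ -0.20000)
F(-5)*Z + f = -5*41 - ⅕ = -205 - ⅕ = -1026/5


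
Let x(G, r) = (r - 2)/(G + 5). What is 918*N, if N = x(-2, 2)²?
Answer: 0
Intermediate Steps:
x(G, r) = (-2 + r)/(5 + G)
N = 0 (N = ((-2 + 2)/(5 - 2))² = (0/3)² = ((⅓)*0)² = 0² = 0)
918*N = 918*0 = 0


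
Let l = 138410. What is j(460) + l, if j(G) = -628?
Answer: 137782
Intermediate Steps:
j(460) + l = -628 + 138410 = 137782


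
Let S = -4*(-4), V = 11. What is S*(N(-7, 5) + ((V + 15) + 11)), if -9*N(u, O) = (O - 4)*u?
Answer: 5440/9 ≈ 604.44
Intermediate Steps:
N(u, O) = -u*(-4 + O)/9 (N(u, O) = -(O - 4)*u/9 = -(-4 + O)*u/9 = -u*(-4 + O)/9)
S = 16
S*(N(-7, 5) + ((V + 15) + 11)) = 16*((⅑)*(-7)*(4 - 1*5) + ((11 + 15) + 11)) = 16*((⅑)*(-7)*(4 - 5) + (26 + 11)) = 16*((⅑)*(-7)*(-1) + 37) = 16*(7/9 + 37) = 16*(340/9) = 5440/9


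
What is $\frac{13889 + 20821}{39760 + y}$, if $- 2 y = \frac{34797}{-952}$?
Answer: $\frac{9441120}{10819691} \approx 0.87259$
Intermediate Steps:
$y = \frac{4971}{272}$ ($y = - \frac{34797 \frac{1}{-952}}{2} = - \frac{34797 \left(- \frac{1}{952}\right)}{2} = \left(- \frac{1}{2}\right) \left(- \frac{4971}{136}\right) = \frac{4971}{272} \approx 18.276$)
$\frac{13889 + 20821}{39760 + y} = \frac{13889 + 20821}{39760 + \frac{4971}{272}} = \frac{34710}{\frac{10819691}{272}} = 34710 \cdot \frac{272}{10819691} = \frac{9441120}{10819691}$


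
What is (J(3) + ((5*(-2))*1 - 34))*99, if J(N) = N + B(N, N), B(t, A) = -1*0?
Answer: -4059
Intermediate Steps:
B(t, A) = 0
J(N) = N (J(N) = N + 0 = N)
(J(3) + ((5*(-2))*1 - 34))*99 = (3 + ((5*(-2))*1 - 34))*99 = (3 + (-10*1 - 34))*99 = (3 + (-10 - 34))*99 = (3 - 44)*99 = -41*99 = -4059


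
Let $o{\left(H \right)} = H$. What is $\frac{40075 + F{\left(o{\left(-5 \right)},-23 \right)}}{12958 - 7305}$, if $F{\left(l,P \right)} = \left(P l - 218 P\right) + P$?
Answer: $\frac{45181}{5653} \approx 7.9924$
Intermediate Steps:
$F{\left(l,P \right)} = - 217 P + P l$ ($F{\left(l,P \right)} = \left(- 218 P + P l\right) + P = - 217 P + P l$)
$\frac{40075 + F{\left(o{\left(-5 \right)},-23 \right)}}{12958 - 7305} = \frac{40075 - 23 \left(-217 - 5\right)}{12958 - 7305} = \frac{40075 - -5106}{5653} = \left(40075 + 5106\right) \frac{1}{5653} = 45181 \cdot \frac{1}{5653} = \frac{45181}{5653}$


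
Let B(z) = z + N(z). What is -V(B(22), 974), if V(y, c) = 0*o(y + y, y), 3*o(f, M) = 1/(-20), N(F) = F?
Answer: 0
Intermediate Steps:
o(f, M) = -1/60 (o(f, M) = (⅓)/(-20) = (⅓)*(-1/20) = -1/60)
B(z) = 2*z (B(z) = z + z = 2*z)
V(y, c) = 0 (V(y, c) = 0*(-1/60) = 0)
-V(B(22), 974) = -1*0 = 0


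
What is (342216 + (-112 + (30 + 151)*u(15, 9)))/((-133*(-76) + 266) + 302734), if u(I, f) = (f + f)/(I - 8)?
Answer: 1198993/1095878 ≈ 1.0941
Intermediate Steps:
u(I, f) = 2*f/(-8 + I) (u(I, f) = (2*f)/(-8 + I) = 2*f/(-8 + I))
(342216 + (-112 + (30 + 151)*u(15, 9)))/((-133*(-76) + 266) + 302734) = (342216 + (-112 + (30 + 151)*(2*9/(-8 + 15))))/((-133*(-76) + 266) + 302734) = (342216 + (-112 + 181*(2*9/7)))/((10108 + 266) + 302734) = (342216 + (-112 + 181*(2*9*(1/7))))/(10374 + 302734) = (342216 + (-112 + 181*(18/7)))/313108 = (342216 + (-112 + 3258/7))*(1/313108) = (342216 + 2474/7)*(1/313108) = (2397986/7)*(1/313108) = 1198993/1095878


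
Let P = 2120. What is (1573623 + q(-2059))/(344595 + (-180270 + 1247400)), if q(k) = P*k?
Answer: -2791457/1411725 ≈ -1.9773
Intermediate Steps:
q(k) = 2120*k
(1573623 + q(-2059))/(344595 + (-180270 + 1247400)) = (1573623 + 2120*(-2059))/(344595 + (-180270 + 1247400)) = (1573623 - 4365080)/(344595 + 1067130) = -2791457/1411725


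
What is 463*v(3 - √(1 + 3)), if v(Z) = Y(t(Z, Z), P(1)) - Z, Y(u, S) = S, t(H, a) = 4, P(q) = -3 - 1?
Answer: -2315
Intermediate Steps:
P(q) = -4
v(Z) = -4 - Z
463*v(3 - √(1 + 3)) = 463*(-4 - (3 - √(1 + 3))) = 463*(-4 - (3 - √4)) = 463*(-4 - (3 - 1*2)) = 463*(-4 - (3 - 2)) = 463*(-4 - 1*1) = 463*(-4 - 1) = 463*(-5) = -2315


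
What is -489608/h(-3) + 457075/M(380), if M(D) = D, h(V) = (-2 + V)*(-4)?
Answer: -8845477/380 ≈ -23278.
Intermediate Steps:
h(V) = 8 - 4*V
-489608/h(-3) + 457075/M(380) = -489608/(8 - 4*(-3)) + 457075/380 = -489608/(8 + 12) + 457075*(1/380) = -489608/20 + 91415/76 = -489608*1/20 + 91415/76 = -122402/5 + 91415/76 = -8845477/380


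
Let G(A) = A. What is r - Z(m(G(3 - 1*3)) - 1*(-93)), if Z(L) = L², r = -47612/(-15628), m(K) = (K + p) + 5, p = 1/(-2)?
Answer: -148516063/15628 ≈ -9503.2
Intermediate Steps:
p = -½ ≈ -0.50000
m(K) = 9/2 + K (m(K) = (K - ½) + 5 = (-½ + K) + 5 = 9/2 + K)
r = 11903/3907 (r = -47612*(-1)/15628 = -1*(-11903/3907) = 11903/3907 ≈ 3.0466)
r - Z(m(G(3 - 1*3)) - 1*(-93)) = 11903/3907 - ((9/2 + (3 - 1*3)) - 1*(-93))² = 11903/3907 - ((9/2 + (3 - 3)) + 93)² = 11903/3907 - ((9/2 + 0) + 93)² = 11903/3907 - (9/2 + 93)² = 11903/3907 - (195/2)² = 11903/3907 - 1*38025/4 = 11903/3907 - 38025/4 = -148516063/15628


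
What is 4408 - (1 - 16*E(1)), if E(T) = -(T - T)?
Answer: 4407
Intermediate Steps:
E(T) = 0 (E(T) = -1*0 = 0)
4408 - (1 - 16*E(1)) = 4408 - (1 - 16*0) = 4408 - (1 + 0) = 4408 - 1*1 = 4408 - 1 = 4407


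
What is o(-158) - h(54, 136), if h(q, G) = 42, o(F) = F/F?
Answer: -41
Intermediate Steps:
o(F) = 1
o(-158) - h(54, 136) = 1 - 1*42 = 1 - 42 = -41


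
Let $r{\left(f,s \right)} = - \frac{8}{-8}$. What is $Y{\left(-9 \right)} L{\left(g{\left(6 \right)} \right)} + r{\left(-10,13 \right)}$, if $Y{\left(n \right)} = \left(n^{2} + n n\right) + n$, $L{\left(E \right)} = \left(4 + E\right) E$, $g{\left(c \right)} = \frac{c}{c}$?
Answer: $766$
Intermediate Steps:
$r{\left(f,s \right)} = 1$ ($r{\left(f,s \right)} = \left(-8\right) \left(- \frac{1}{8}\right) = 1$)
$g{\left(c \right)} = 1$
$L{\left(E \right)} = E \left(4 + E\right)$
$Y{\left(n \right)} = n + 2 n^{2}$ ($Y{\left(n \right)} = \left(n^{2} + n^{2}\right) + n = 2 n^{2} + n = n + 2 n^{2}$)
$Y{\left(-9 \right)} L{\left(g{\left(6 \right)} \right)} + r{\left(-10,13 \right)} = - 9 \left(1 + 2 \left(-9\right)\right) 1 \left(4 + 1\right) + 1 = - 9 \left(1 - 18\right) 1 \cdot 5 + 1 = \left(-9\right) \left(-17\right) 5 + 1 = 153 \cdot 5 + 1 = 765 + 1 = 766$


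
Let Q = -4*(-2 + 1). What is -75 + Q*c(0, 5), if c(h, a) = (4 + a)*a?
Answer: 105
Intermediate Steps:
Q = 4 (Q = -4*(-1) = 4)
c(h, a) = a*(4 + a)
-75 + Q*c(0, 5) = -75 + 4*(5*(4 + 5)) = -75 + 4*(5*9) = -75 + 4*45 = -75 + 180 = 105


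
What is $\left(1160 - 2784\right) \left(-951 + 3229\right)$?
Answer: $-3699472$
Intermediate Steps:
$\left(1160 - 2784\right) \left(-951 + 3229\right) = \left(-1624\right) 2278 = -3699472$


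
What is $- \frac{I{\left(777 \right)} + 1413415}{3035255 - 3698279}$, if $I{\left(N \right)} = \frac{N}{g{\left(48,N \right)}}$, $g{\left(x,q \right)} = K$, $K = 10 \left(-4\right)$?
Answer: $\frac{56535823}{26520960} \approx 2.1317$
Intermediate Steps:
$K = -40$
$g{\left(x,q \right)} = -40$
$I{\left(N \right)} = - \frac{N}{40}$ ($I{\left(N \right)} = \frac{N}{-40} = N \left(- \frac{1}{40}\right) = - \frac{N}{40}$)
$- \frac{I{\left(777 \right)} + 1413415}{3035255 - 3698279} = - \frac{\left(- \frac{1}{40}\right) 777 + 1413415}{3035255 - 3698279} = - \frac{- \frac{777}{40} + 1413415}{-663024} = - \frac{56535823 \left(-1\right)}{40 \cdot 663024} = \left(-1\right) \left(- \frac{56535823}{26520960}\right) = \frac{56535823}{26520960}$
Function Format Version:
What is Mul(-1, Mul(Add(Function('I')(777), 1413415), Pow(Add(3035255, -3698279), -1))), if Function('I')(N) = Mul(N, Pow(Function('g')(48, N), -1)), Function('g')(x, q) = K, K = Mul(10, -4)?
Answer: Rational(56535823, 26520960) ≈ 2.1317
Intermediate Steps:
K = -40
Function('g')(x, q) = -40
Function('I')(N) = Mul(Rational(-1, 40), N) (Function('I')(N) = Mul(N, Pow(-40, -1)) = Mul(N, Rational(-1, 40)) = Mul(Rational(-1, 40), N))
Mul(-1, Mul(Add(Function('I')(777), 1413415), Pow(Add(3035255, -3698279), -1))) = Mul(-1, Mul(Add(Mul(Rational(-1, 40), 777), 1413415), Pow(Add(3035255, -3698279), -1))) = Mul(-1, Mul(Add(Rational(-777, 40), 1413415), Pow(-663024, -1))) = Mul(-1, Mul(Rational(56535823, 40), Rational(-1, 663024))) = Mul(-1, Rational(-56535823, 26520960)) = Rational(56535823, 26520960)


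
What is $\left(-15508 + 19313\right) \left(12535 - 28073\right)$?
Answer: $-59122090$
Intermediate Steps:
$\left(-15508 + 19313\right) \left(12535 - 28073\right) = 3805 \left(-15538\right) = -59122090$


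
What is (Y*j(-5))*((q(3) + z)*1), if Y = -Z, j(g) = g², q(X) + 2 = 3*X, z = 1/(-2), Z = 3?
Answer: -975/2 ≈ -487.50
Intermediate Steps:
z = -½ ≈ -0.50000
q(X) = -2 + 3*X
Y = -3 (Y = -1*3 = -3)
(Y*j(-5))*((q(3) + z)*1) = (-3*(-5)²)*(((-2 + 3*3) - ½)*1) = (-3*25)*(((-2 + 9) - ½)*1) = -75*(7 - ½) = -975/2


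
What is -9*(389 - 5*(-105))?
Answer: -8226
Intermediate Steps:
-9*(389 - 5*(-105)) = -9*(389 - 1*(-525)) = -9*(389 + 525) = -9*914 = -8226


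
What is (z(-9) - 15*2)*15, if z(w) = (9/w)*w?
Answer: -315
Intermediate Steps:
z(w) = 9
(z(-9) - 15*2)*15 = (9 - 15*2)*15 = (9 - 30)*15 = -21*15 = -315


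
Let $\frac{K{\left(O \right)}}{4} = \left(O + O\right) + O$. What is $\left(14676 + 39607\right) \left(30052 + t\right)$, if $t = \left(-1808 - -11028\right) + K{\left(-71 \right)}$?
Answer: $2085552860$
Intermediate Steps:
$K{\left(O \right)} = 12 O$ ($K{\left(O \right)} = 4 \left(\left(O + O\right) + O\right) = 4 \left(2 O + O\right) = 4 \cdot 3 O = 12 O$)
$t = 8368$ ($t = \left(-1808 - -11028\right) + 12 \left(-71\right) = \left(-1808 + 11028\right) - 852 = 9220 - 852 = 8368$)
$\left(14676 + 39607\right) \left(30052 + t\right) = \left(14676 + 39607\right) \left(30052 + 8368\right) = 54283 \cdot 38420 = 2085552860$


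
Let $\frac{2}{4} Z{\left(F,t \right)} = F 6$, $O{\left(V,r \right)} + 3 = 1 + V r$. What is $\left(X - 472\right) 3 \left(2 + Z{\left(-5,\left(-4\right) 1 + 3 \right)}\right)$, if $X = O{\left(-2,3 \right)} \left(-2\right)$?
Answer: $79344$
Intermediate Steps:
$O{\left(V,r \right)} = -2 + V r$ ($O{\left(V,r \right)} = -3 + \left(1 + V r\right) = -2 + V r$)
$X = 16$ ($X = \left(-2 - 6\right) \left(-2\right) = \left(-8\right) \left(-2\right) = 16$)
$Z{\left(F,t \right)} = 12 F$ ($Z{\left(F,t \right)} = 2 F 6 = 2 \cdot 6 F = 12 F$)
$\left(X - 472\right) 3 \left(2 + Z{\left(-5,\left(-4\right) 1 + 3 \right)}\right) = \left(16 - 472\right) 3 \left(2 + 12 \left(-5\right)\right) = - 456 \cdot 3 \left(2 - 60\right) = - 456 \cdot 3 \left(-58\right) = \left(-456\right) \left(-174\right) = 79344$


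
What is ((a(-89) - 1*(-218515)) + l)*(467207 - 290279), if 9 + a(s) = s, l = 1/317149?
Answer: 12255932271932352/317149 ≈ 3.8644e+10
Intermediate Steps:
l = 1/317149 ≈ 3.1531e-6
a(s) = -9 + s
((a(-89) - 1*(-218515)) + l)*(467207 - 290279) = (((-9 - 89) - 1*(-218515)) + 1/317149)*(467207 - 290279) = ((-98 + 218515) + 1/317149)*176928 = (218417 + 1/317149)*176928 = (69270733134/317149)*176928 = 12255932271932352/317149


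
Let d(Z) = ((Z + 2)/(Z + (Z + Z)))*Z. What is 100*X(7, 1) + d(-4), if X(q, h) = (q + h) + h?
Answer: 2698/3 ≈ 899.33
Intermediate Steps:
X(q, h) = q + 2*h (X(q, h) = (h + q) + h = q + 2*h)
d(Z) = 2/3 + Z/3 (d(Z) = ((2 + Z)/(Z + 2*Z))*Z = ((2 + Z)/((3*Z)))*Z = ((2 + Z)*(1/(3*Z)))*Z = ((2 + Z)/(3*Z))*Z = 2/3 + Z/3)
100*X(7, 1) + d(-4) = 100*(7 + 2*1) + (2/3 + (1/3)*(-4)) = 100*(7 + 2) + (2/3 - 4/3) = 100*9 - 2/3 = 900 - 2/3 = 2698/3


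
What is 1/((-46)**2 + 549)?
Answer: 1/2665 ≈ 0.00037523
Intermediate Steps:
1/((-46)**2 + 549) = 1/(2116 + 549) = 1/2665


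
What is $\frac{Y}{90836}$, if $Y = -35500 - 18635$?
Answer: $- \frac{54135}{90836} \approx -0.59596$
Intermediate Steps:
$Y = -54135$
$\frac{Y}{90836} = - \frac{54135}{90836}$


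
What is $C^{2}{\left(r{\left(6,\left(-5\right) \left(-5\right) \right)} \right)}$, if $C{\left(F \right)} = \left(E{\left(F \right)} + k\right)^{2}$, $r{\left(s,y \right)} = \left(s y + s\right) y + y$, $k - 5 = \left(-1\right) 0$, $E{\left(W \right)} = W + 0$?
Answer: $238544936010000$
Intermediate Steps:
$E{\left(W \right)} = W$
$k = 5$ ($k = 5 - 0 = 5 + 0 = 5$)
$r{\left(s,y \right)} = y + y \left(s + s y\right)$ ($r{\left(s,y \right)} = \left(s + s y\right) y + y = y \left(s + s y\right) + y = y + y \left(s + s y\right)$)
$C{\left(F \right)} = \left(5 + F\right)^{2}$ ($C{\left(F \right)} = \left(F + 5\right)^{2} = \left(5 + F\right)^{2}$)
$C^{2}{\left(r{\left(6,\left(-5\right) \left(-5\right) \right)} \right)} = \left(\left(5 + \left(-5\right) \left(-5\right) \left(1 + 6 + 6 \left(\left(-5\right) \left(-5\right)\right)\right)\right)^{2}\right)^{2} = \left(\left(5 + 25 \left(1 + 6 + 6 \cdot 25\right)\right)^{2}\right)^{2} = \left(\left(5 + 25 \left(1 + 6 + 150\right)\right)^{2}\right)^{2} = \left(\left(5 + 25 \cdot 157\right)^{2}\right)^{2} = \left(\left(5 + 3925\right)^{2}\right)^{2} = \left(3930^{2}\right)^{2} = 15444900^{2} = 238544936010000$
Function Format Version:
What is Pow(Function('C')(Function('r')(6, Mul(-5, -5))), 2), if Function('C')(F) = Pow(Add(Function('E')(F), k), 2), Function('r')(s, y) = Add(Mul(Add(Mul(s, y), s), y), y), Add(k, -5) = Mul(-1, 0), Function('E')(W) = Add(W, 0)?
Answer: 238544936010000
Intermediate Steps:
Function('E')(W) = W
k = 5 (k = Add(5, Mul(-1, 0)) = Add(5, 0) = 5)
Function('r')(s, y) = Add(y, Mul(y, Add(s, Mul(s, y)))) (Function('r')(s, y) = Add(Mul(Add(s, Mul(s, y)), y), y) = Add(Mul(y, Add(s, Mul(s, y))), y) = Add(y, Mul(y, Add(s, Mul(s, y)))))
Function('C')(F) = Pow(Add(5, F), 2) (Function('C')(F) = Pow(Add(F, 5), 2) = Pow(Add(5, F), 2))
Pow(Function('C')(Function('r')(6, Mul(-5, -5))), 2) = Pow(Pow(Add(5, Mul(Mul(-5, -5), Add(1, 6, Mul(6, Mul(-5, -5))))), 2), 2) = Pow(Pow(Add(5, Mul(25, Add(1, 6, Mul(6, 25)))), 2), 2) = Pow(Pow(Add(5, Mul(25, Add(1, 6, 150))), 2), 2) = Pow(Pow(Add(5, Mul(25, 157)), 2), 2) = Pow(Pow(Add(5, 3925), 2), 2) = Pow(Pow(3930, 2), 2) = Pow(15444900, 2) = 238544936010000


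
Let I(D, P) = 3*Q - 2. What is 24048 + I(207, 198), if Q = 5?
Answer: 24061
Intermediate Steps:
I(D, P) = 13 (I(D, P) = 3*5 - 2 = 15 - 2 = 13)
24048 + I(207, 198) = 24048 + 13 = 24061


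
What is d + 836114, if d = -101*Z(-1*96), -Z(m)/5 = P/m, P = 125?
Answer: 80203819/96 ≈ 8.3546e+5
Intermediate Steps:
Z(m) = -625/m
d = -63125/96 (d = -(-63125)/((-1*96)) = -(-63125)/(-96) = -(-63125)*(-1)/96 = -101*625/96 = -63125/96 ≈ -657.55)
d + 836114 = -63125/96 + 836114 = 80203819/96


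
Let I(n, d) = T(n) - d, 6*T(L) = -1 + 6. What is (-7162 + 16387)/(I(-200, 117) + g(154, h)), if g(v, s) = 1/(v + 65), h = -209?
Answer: -4040550/50879 ≈ -79.415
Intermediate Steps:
T(L) = ⅚ (T(L) = (-1 + 6)/6 = (⅙)*5 = ⅚)
I(n, d) = ⅚ - d
g(v, s) = 1/(65 + v)
(-7162 + 16387)/(I(-200, 117) + g(154, h)) = (-7162 + 16387)/((⅚ - 1*117) + 1/(65 + 154)) = 9225/((⅚ - 117) + 1/219) = 9225/(-697/6 + 1/219) = 9225/(-50879/438) = 9225*(-438/50879) = -4040550/50879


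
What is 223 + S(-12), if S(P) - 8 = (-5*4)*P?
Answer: 471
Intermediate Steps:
S(P) = 8 - 20*P (S(P) = 8 + (-5*4)*P = 8 - 20*P)
223 + S(-12) = 223 + (8 - 20*(-12)) = 223 + (8 + 240) = 223 + 248 = 471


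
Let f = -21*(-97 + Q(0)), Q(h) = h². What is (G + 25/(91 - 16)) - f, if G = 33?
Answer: -6011/3 ≈ -2003.7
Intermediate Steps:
f = 2037 (f = -21*(-97 + 0²) = -21*(-97 + 0) = -21*(-97) = 2037)
(G + 25/(91 - 16)) - f = (33 + 25/(91 - 16)) - 1*2037 = (33 + 25/75) - 2037 = (33 + 25*(1/75)) - 2037 = (33 + ⅓) - 2037 = 100/3 - 2037 = -6011/3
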